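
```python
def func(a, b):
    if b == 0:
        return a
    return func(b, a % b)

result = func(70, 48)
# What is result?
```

func(70, 48) -> func(48, 22) -> func(22, 4) -> func(4, 2) -> func(2, 0) -> 2

Answer: 2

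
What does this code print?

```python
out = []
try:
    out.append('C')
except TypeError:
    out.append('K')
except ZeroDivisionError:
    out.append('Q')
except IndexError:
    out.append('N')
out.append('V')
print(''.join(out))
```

Execution trace: 'C' (try body, no exception) → 'V' (after the try/except). Output: CV

Answer: CV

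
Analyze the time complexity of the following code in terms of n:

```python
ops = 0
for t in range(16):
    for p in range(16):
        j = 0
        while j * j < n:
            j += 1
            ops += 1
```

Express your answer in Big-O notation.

Each loop level contributes: 1 × 1 × √n. Multiplying the contributions gives O(√n).

Answer: O(√n)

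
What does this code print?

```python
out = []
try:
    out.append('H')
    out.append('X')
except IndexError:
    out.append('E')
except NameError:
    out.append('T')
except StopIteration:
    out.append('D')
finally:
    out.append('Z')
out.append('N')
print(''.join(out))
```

Execution trace: 'H' (try body) → 'X' (try body, no exception) → 'Z' (finally) → 'N' (after the try/except). Output: HXZN

Answer: HXZN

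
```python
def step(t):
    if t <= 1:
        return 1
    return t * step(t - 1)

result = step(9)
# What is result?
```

step(9) = 9 * 8 * 7 * 6 * 5 * 4 * 3 * 2 * 1 = 362880

Answer: 362880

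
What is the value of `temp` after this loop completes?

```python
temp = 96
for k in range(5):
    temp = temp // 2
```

Halve 5 times: 96 // 2^5 = 3
`temp` takes the values: 96 → 48 → 24 → 12 → 6 → 3

Answer: 3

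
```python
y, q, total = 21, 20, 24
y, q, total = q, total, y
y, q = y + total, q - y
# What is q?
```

Trace:
`y, q, total = 21, 20, 24` → y = 21; q = 20; total = 24
`y, q, total = q, total, y` → y = 20; q = 24; total = 21
`y, q = y + total, q - y` → y = 41; q = 4
So q = 4

Answer: 4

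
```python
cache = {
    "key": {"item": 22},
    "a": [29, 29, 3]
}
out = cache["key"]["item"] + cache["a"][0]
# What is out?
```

Trace:
`cache = { ...` → cache = {'key': {'item': 22}, 'a': [29, 29, 3]}
`out = cache["key"]["item"] + cache["a"][0]` → out = 51
So out = 51

Answer: 51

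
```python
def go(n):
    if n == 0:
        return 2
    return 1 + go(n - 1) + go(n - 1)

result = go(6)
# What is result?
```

go(n) = 1 + 2·go(n-1), go(0)=2. Closed form: (2+1)·2^6 - 1 = 191.

Answer: 191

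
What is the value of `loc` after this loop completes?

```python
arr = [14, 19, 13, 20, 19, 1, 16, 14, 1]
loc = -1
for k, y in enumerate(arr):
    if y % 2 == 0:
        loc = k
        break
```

First even number index in [14, 19, 13, 20, 19, 1, 16, 14, 1]
`loc` takes the values: -1 → 0

Answer: 0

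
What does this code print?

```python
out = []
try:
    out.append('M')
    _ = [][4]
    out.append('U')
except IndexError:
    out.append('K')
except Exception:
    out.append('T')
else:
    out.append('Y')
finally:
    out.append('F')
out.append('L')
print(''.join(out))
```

Execution trace: 'M' (try body) → 'K' (except IndexError) → 'F' (finally) → 'L' (after the try/except). Output: MKFL

Answer: MKFL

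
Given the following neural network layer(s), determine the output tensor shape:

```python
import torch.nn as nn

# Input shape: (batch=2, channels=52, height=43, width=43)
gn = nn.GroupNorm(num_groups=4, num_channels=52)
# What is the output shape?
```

Input: (2, 52, 43, 43) -> Output: (2, 52, 43, 43)

Answer: (2, 52, 43, 43)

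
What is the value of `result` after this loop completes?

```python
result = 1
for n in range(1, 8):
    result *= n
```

7! = 5040
`result` takes the values: 1 → 2 → 6 → 24 → 120 → 720 → 5040

Answer: 5040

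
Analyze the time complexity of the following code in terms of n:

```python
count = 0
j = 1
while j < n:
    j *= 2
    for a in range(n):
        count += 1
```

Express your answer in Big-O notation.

Each loop level contributes: log n × n. Multiplying the contributions gives O(n log n).

Answer: O(n log n)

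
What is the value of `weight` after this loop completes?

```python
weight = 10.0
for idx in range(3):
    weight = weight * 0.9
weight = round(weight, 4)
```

Exponential decay: 10.0 * 0.9^3
`weight` takes the values: 10.0 → 9.0 → 8.1 → 7.29

Answer: 7.29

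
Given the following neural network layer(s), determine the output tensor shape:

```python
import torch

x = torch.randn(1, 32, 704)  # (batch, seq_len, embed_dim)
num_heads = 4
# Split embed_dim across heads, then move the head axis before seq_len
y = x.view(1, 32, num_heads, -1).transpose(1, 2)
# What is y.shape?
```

Input: (1, 32, 704) -> head_dim = 704 // 4 = 176; after view: (1, 32, 4, 176) -> after transpose(1, 2): (1, 4, 32, 176) -> Output: (1, 4, 32, 176)

Answer: (1, 4, 32, 176)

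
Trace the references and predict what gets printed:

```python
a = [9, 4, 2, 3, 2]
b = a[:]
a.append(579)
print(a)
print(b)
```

Key concept: slice [:] creates copy.
Step by step:
`a = [9, 4, 2, 3, 2]` → a = [9, 4, 2, 3, 2]
`b = a[:]` → b = [9, 4, 2, 3, 2]
`a.append(579)` → a = [9, 4, 2, 3, 2, 579]
`print(a)` → prints [9, 4, 2, 3, 2, 579]
`print(b)` → prints [9, 4, 2, 3, 2]

Answer:
[9, 4, 2, 3, 2, 579]
[9, 4, 2, 3, 2]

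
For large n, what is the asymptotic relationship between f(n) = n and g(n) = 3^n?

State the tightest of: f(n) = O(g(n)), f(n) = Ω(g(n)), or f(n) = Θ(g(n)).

n vs 3^n: f(n) = O(g(n)) but not Ω(g(n)) — 3^n grows strictly faster than n.

Answer: f(n) = O(g(n)) but not Ω(g(n)) — 3^n grows strictly faster than n.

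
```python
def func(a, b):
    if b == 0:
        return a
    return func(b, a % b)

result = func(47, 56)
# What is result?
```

func(47, 56) -> func(56, 47) -> func(47, 9) -> func(9, 2) -> func(2, 1) -> func(1, 0) -> 1

Answer: 1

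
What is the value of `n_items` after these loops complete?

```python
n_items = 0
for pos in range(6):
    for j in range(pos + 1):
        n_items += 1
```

Triangle: 1 + 2 + ... + 6
`n_items` takes the values: 0 → 1 → 2 → 3 → 4 → 5 → 6 → 7 → 8 → 9 → 10 → 11 → 12 → 13 → 14 → 15 → 16 → 17 → 18 → 19 → 20 → 21

Answer: 21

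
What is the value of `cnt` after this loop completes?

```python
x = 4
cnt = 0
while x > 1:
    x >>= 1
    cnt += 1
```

Count right shifts until 1
`cnt` takes the values: 0 → 1 → 2

Answer: 2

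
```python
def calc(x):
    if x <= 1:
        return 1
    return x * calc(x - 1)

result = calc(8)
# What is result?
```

calc(8) = 8 * 7 * 6 * 5 * 4 * 3 * 2 * 1 = 40320

Answer: 40320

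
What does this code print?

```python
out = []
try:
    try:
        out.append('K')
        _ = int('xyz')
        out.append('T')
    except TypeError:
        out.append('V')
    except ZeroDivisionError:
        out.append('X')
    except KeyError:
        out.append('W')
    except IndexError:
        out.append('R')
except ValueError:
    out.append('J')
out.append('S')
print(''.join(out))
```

Execution trace: 'K' (try body) → 'J' (outer except ValueError) → 'S' (after the try/except). Output: KJS

Answer: KJS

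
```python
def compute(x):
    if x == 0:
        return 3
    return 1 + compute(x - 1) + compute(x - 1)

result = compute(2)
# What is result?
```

compute(x) = 1 + 2·compute(x-1), compute(0)=3. Closed form: (3+1)·2^2 - 1 = 15.

Answer: 15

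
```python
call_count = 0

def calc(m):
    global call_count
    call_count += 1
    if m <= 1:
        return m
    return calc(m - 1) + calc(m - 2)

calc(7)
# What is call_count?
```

Calls(m) = 1 + Calls(m-1) + Calls(m-2); Calls(0)=Calls(1)=1. For m=7 this gives 41.

Answer: 41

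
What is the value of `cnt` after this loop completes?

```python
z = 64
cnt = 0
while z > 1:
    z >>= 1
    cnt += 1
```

Count right shifts until 1
`cnt` takes the values: 0 → 1 → 2 → 3 → 4 → 5 → 6

Answer: 6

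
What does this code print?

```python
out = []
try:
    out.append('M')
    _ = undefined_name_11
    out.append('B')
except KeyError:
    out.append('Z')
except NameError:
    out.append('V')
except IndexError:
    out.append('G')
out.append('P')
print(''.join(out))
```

Execution trace: 'M' (try body) → 'V' (except NameError) → 'P' (after the try/except). Output: MVP

Answer: MVP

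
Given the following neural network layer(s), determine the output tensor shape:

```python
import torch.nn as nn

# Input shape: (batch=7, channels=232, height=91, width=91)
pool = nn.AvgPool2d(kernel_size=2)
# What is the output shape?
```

Input: (7, 232, 91, 91) -> Output: (7, 232, 45, 45)

Answer: (7, 232, 45, 45)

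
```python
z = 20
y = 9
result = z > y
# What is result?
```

Trace:
`z = 20` → z = 20
`y = 9` → y = 9
`result = z > y` → result = True
So result = True

Answer: True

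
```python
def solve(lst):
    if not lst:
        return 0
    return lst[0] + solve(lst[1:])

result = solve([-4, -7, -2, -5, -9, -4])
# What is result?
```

(-4) + (-7) + (-2) + (-5) + (-9) + (-4) + 0 = -31

Answer: -31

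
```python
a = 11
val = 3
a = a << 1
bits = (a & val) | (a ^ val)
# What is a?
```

Trace:
`a = 11` → a = 11
`val = 3` → val = 3
`a = a << 1` → a = 22
`bits = (a & val) | (a ^ val)` → bits = 23
So a = 22

Answer: 22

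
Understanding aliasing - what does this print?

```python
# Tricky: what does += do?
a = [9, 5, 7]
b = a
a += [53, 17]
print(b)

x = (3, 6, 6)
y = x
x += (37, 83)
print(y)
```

Key concept: += behavior differs for mutable vs immutable.
Step by step:
`a = [9, 5, 7]` → a = [9, 5, 7]
`b = a` → b = [9, 5, 7] (same object as a)
`a += [53, 17]` → a = [9, 5, 7, 53, 17] (same object as b); b = [9, 5, 7, 53, 17] (same object as a)
`print(b)` → prints [9, 5, 7, 53, 17]
`x = (3, 6, 6)` → x = (3, 6, 6)
`y = x` → y = (3, 6, 6)
`x += (37, 83)` → x = (3, 6, 6, 37, 83)
`print(y)` → prints (3, 6, 6)

Answer:
[9, 5, 7, 53, 17]
(3, 6, 6)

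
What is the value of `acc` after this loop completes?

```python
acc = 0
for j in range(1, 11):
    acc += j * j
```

Sum of squares 1² to 10² = 385
`acc` takes the values: 0 → 1 → 5 → 14 → 30 → 55 → 91 → 140 → 204 → 285 → 385

Answer: 385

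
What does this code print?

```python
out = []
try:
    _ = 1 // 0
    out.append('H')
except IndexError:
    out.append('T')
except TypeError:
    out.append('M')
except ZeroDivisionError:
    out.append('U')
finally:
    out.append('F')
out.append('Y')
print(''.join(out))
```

Execution trace: 'U' (except ZeroDivisionError) → 'F' (finally) → 'Y' (after the try/except). Output: UFY

Answer: UFY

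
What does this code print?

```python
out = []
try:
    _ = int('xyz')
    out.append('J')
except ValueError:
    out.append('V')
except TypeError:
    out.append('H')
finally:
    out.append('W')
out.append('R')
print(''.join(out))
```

Execution trace: 'V' (except ValueError) → 'W' (finally) → 'R' (after the try/except). Output: VWR

Answer: VWR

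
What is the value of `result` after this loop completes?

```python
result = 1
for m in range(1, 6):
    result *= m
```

5! = 120
`result` takes the values: 1 → 2 → 6 → 24 → 120

Answer: 120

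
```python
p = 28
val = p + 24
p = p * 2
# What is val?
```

Trace:
`p = 28` → p = 28
`val = p + 24` → val = 52
`p = p * 2` → p = 56
So val = 52

Answer: 52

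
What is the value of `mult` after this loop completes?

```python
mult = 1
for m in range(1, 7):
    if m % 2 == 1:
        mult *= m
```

Product of odd numbers 1 to 6
`mult` takes the values: 1 → 3 → 15

Answer: 15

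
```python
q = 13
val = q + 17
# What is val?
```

Trace:
`q = 13` → q = 13
`val = q + 17` → val = 30
So val = 30

Answer: 30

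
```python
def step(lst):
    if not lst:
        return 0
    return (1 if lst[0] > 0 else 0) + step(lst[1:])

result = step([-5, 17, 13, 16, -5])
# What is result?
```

Count of positive elements in [-5, 17, 13, 16, -5] = 3

Answer: 3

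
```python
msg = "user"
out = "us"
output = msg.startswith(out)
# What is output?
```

Trace:
`msg = "user"` → msg = 'user'
`out = "us"` → out = 'us'
`output = msg.startswith(out)` → output = True
So output = True

Answer: True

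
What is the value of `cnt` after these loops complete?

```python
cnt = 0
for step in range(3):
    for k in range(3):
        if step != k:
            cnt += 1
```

3² - 3 (exclude diagonal)
`cnt` takes the values: 0 → 1 → 2 → 3 → 4 → 5 → 6

Answer: 6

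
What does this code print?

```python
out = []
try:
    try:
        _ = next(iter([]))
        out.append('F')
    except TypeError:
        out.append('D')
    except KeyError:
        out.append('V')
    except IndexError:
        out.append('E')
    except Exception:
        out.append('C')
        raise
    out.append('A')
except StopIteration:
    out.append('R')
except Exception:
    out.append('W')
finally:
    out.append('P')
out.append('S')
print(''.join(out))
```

Execution trace: 'C' (inner except Exception) → 'R' (except StopIteration) → 'P' (finally) → 'S' (after the try/except). Output: CRPS

Answer: CRPS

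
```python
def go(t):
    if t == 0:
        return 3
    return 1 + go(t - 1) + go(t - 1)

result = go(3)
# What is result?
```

go(t) = 1 + 2·go(t-1), go(0)=3. Closed form: (3+1)·2^3 - 1 = 31.

Answer: 31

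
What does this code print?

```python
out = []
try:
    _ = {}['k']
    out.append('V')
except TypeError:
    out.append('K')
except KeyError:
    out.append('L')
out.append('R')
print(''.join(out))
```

Execution trace: 'L' (except KeyError) → 'R' (after the try/except). Output: LR

Answer: LR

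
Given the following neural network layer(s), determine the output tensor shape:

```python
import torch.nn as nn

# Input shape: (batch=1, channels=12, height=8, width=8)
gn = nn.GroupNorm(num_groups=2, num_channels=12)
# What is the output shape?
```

Input: (1, 12, 8, 8) -> Output: (1, 12, 8, 8)

Answer: (1, 12, 8, 8)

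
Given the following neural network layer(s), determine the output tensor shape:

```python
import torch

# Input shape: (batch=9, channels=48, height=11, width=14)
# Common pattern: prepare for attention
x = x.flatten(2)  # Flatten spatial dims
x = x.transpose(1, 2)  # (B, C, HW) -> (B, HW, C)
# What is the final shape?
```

Input: (9, 48, 11, 14) -> after flatten(2): (9, 48, 154) -> Output: (9, 154, 48)

Answer: (9, 154, 48)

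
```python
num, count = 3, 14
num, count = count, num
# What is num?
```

Trace:
`num, count = 3, 14` → num = 3; count = 14
`num, count = count, num` → num = 14; count = 3
So num = 14

Answer: 14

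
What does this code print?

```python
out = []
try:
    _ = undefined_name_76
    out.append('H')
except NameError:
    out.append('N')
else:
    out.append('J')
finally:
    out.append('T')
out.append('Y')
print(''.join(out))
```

Execution trace: 'N' (except NameError) → 'T' (finally) → 'Y' (after the try/except). Output: NTY

Answer: NTY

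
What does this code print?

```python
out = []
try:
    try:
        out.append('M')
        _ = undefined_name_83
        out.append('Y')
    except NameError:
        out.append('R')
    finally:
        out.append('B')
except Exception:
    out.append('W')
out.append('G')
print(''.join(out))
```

Execution trace: 'M' (inner try body) → 'R' (inner except NameError) → 'B' (inner finally) → 'G' (after the try/except). Output: MRBG

Answer: MRBG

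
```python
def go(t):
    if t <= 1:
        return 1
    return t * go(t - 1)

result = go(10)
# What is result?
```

go(10) = 10 * 9 * 8 * 7 * 6 * 5 * 4 * 3 * 2 * 1 = 3628800

Answer: 3628800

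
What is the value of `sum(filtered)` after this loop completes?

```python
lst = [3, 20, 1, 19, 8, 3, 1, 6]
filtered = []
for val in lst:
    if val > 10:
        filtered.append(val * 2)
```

Sum of doubled values > 10
`filtered` takes the values: [] → [40] → [40, 38]
So `sum(filtered)` = 78

Answer: 78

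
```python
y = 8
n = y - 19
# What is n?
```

Trace:
`y = 8` → y = 8
`n = y - 19` → n = -11
So n = -11

Answer: -11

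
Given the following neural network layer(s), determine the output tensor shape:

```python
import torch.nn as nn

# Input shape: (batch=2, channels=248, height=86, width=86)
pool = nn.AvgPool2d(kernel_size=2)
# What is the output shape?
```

Input: (2, 248, 86, 86) -> Output: (2, 248, 43, 43)

Answer: (2, 248, 43, 43)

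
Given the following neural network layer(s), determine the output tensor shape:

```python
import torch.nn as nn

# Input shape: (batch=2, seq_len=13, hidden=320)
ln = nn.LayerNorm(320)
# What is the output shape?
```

Input: (2, 13, 320) -> Output: (2, 13, 320)

Answer: (2, 13, 320)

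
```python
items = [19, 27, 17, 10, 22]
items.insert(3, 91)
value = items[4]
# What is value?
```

Trace:
`items = [19, 27, 17, 10, 22]` → items = [19, 27, 17, 10, 22]
`items.insert(3, 91)` → items = [19, 27, 17, 91, 10, 22]
`value = items[4]` → value = 10
So value = 10

Answer: 10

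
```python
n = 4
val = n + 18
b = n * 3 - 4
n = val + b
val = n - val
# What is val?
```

Trace:
`n = 4` → n = 4
`val = n + 18` → val = 22
`b = n * 3 - 4` → b = 8
`n = val + b` → n = 30
`val = n - val` → val = 8
So val = 8

Answer: 8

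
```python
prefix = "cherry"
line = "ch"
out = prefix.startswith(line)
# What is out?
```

Trace:
`prefix = "cherry"` → prefix = 'cherry'
`line = "ch"` → line = 'ch'
`out = prefix.startswith(line)` → out = True
So out = True

Answer: True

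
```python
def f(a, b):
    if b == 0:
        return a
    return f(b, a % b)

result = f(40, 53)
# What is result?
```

f(40, 53) -> f(53, 40) -> f(40, 13) -> f(13, 1) -> f(1, 0) -> 1

Answer: 1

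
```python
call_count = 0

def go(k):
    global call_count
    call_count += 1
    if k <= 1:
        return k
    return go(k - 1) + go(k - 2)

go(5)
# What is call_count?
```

Calls(k) = 1 + Calls(k-1) + Calls(k-2); Calls(0)=Calls(1)=1. For k=5 this gives 15.

Answer: 15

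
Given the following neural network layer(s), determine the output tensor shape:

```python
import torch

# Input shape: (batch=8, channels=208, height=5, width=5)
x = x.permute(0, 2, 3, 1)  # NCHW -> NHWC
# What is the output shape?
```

Input: (8, 208, 5, 5) -> Output: (8, 5, 5, 208)

Answer: (8, 5, 5, 208)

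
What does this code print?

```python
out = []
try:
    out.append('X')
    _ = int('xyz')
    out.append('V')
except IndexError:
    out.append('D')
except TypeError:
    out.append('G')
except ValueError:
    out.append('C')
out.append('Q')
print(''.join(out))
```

Execution trace: 'X' (try body) → 'C' (except ValueError) → 'Q' (after the try/except). Output: XCQ

Answer: XCQ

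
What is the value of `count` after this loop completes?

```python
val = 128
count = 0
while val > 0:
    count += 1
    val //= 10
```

Count digits by repeated division by 10
`count` takes the values: 0 → 1 → 2 → 3

Answer: 3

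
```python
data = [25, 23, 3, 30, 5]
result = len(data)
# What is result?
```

Trace:
`data = [25, 23, 3, 30, 5]` → data = [25, 23, 3, 30, 5]
`result = len(data)` → result = 5
So result = 5

Answer: 5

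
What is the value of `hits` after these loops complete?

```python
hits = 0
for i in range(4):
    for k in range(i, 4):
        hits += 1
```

Upper triangle: 4 + 3 + ... + 1
`hits` takes the values: 0 → 1 → 2 → 3 → 4 → 5 → 6 → 7 → 8 → 9 → 10

Answer: 10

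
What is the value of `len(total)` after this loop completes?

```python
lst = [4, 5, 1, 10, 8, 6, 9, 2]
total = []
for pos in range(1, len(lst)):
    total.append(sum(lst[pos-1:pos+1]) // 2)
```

Number of 2-element averages
`total` takes the values: [] → [4] → [4, 3] → [4, 3, 5] → [4, 3, 5, 9] → [4, 3, 5, 9, 7] → [4, 3, 5, 9, 7, 7] → [4, 3, 5, 9, 7, 7, 5]
So `len(total)` = 7

Answer: 7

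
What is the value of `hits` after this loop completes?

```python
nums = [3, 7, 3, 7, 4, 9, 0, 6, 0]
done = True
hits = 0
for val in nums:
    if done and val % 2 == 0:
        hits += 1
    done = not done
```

Count even values at even positions
`hits` takes the values: 0 → 1 → 2 → 3

Answer: 3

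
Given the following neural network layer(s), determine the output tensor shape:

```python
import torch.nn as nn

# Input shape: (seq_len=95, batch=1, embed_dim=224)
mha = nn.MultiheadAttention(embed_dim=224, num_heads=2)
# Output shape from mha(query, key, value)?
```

Input: (95, 1, 224) -> Output: (95, 1, 224)

Answer: (95, 1, 224)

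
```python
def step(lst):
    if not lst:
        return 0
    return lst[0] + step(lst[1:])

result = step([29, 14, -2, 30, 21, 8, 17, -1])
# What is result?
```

29 + 14 + (-2) + 30 + 21 + 8 + 17 + (-1) + 0 = 116

Answer: 116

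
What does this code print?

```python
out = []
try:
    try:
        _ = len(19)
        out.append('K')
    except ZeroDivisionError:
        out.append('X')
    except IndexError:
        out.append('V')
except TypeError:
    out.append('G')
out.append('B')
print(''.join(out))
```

Execution trace: 'G' (outer except TypeError) → 'B' (after the try/except). Output: GB

Answer: GB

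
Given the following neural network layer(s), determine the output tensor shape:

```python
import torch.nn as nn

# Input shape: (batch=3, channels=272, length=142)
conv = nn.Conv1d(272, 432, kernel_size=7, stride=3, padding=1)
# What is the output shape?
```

Input: (3, 272, 142) -> Output: (3, 432, 46)

Answer: (3, 432, 46)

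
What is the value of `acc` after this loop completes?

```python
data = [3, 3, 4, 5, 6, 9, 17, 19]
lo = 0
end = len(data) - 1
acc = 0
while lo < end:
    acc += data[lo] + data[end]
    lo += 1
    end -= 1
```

Sum of pairs from ends
`acc` takes the values: 0 → 22 → 42 → 55 → 66

Answer: 66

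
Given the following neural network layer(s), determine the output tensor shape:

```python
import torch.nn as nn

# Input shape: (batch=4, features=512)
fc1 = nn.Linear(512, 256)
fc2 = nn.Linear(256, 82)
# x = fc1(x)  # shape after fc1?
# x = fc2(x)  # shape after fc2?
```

Input: (4, 512) -> after fc1: (4, 256) -> Output: (4, 82)

Answer: (4, 82)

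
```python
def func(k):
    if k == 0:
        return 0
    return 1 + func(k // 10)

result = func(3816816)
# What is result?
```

Count of digits of 3816816: 7

Answer: 7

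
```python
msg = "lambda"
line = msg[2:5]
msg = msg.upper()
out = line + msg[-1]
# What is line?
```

Trace:
`msg = "lambda"` → msg = 'lambda'
`line = msg[2:5]` → line = 'mbd'
`msg = msg.upper()` → msg = 'LAMBDA'
`out = line + msg[-1]` → out = 'mbdA'
So line = 'mbd'

Answer: 'mbd'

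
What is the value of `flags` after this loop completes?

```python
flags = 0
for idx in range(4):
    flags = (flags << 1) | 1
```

Build 4 consecutive 1-bits: 0b1111
`flags` takes the values: 0 → 1 → 3 → 7 → 15

Answer: 15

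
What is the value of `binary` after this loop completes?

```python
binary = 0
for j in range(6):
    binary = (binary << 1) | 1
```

Build 6 consecutive 1-bits: 0b111111
`binary` takes the values: 0 → 1 → 3 → 7 → 15 → 31 → 63

Answer: 63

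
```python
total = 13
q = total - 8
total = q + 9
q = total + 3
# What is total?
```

Trace:
`total = 13` → total = 13
`q = total - 8` → q = 5
`total = q + 9` → total = 14
`q = total + 3` → q = 17
So total = 14

Answer: 14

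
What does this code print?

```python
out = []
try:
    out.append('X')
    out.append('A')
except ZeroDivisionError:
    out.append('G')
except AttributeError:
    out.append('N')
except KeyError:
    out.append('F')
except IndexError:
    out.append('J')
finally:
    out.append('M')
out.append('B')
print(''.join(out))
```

Execution trace: 'X' (try body) → 'A' (try body, no exception) → 'M' (finally) → 'B' (after the try/except). Output: XAMB

Answer: XAMB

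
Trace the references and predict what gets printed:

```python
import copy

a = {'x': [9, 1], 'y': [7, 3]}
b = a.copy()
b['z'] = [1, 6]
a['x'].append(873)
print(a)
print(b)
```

Key concept: shallow copy of dict with mutable values.
Step by step:
`a = {'x': [9, 1], 'y': [7, 3]}` → a = {'x': [9, 1], 'y': [7, 3]}
`b = a.copy()` → b = {'x': [9, 1], 'y': [7, 3]}
`b['z'] = [1, 6]` → b = {'x': [9, 1], 'y': [7, 3], 'z': [1, 6]}
`a['x'].append(873)` → a = {'x': [9, 1, 873], 'y': [7, 3]}; b = {'x': [9, 1, 873], 'y': [7, 3], 'z': [1, 6]}
`print(a)` → prints {'x': [9, 1, 873], 'y': [7, 3]}
`print(b)` → prints {'x': [9, 1, 873], 'y': [7, 3], 'z': [1, 6]}

Answer:
{'x': [9, 1, 873], 'y': [7, 3]}
{'x': [9, 1, 873], 'y': [7, 3], 'z': [1, 6]}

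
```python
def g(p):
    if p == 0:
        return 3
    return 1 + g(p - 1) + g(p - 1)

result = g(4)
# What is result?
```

g(p) = 1 + 2·g(p-1), g(0)=3. Closed form: (3+1)·2^4 - 1 = 63.

Answer: 63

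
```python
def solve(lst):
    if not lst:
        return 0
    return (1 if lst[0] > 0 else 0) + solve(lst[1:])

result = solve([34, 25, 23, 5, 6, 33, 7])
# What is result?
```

Count of positive elements in [34, 25, 23, 5, 6, 33, 7] = 7

Answer: 7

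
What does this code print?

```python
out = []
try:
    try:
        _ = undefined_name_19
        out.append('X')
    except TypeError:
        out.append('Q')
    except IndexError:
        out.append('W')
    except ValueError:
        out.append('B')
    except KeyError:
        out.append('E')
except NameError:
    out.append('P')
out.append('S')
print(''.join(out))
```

Execution trace: 'P' (outer except NameError) → 'S' (after the try/except). Output: PS

Answer: PS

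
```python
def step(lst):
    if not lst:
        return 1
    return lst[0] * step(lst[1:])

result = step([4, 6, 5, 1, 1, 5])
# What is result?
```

Product over [4, 6, 5, 1, 1, 5] = 4 * 6 * 5 * 1 * 1 * 5 = 600

Answer: 600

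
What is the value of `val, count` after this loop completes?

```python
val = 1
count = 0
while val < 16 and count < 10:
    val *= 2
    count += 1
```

Double until >= 16 or 10 iterations
`val, count` takes the values: (1, 0) → (2, 0) → (2, 1) → (4, 1) → (4, 2) → (8, 2) → (8, 3) → (16, 3) → (16, 4)

Answer: 16, 4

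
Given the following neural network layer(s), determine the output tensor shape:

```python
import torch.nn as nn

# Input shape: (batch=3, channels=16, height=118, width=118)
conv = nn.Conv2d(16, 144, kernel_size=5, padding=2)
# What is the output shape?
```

Input: (3, 16, 118, 118) -> Output: (3, 144, 118, 118)

Answer: (3, 144, 118, 118)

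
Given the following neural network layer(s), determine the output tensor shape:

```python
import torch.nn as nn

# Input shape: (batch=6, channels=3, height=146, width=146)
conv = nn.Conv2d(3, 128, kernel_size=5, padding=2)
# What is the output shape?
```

Input: (6, 3, 146, 146) -> Output: (6, 128, 146, 146)

Answer: (6, 128, 146, 146)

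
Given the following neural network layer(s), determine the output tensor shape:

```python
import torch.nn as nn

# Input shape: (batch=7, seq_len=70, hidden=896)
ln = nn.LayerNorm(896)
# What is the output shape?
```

Input: (7, 70, 896) -> Output: (7, 70, 896)

Answer: (7, 70, 896)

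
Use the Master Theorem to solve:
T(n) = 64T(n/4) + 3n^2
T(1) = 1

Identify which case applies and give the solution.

a=64, b=4, f(n)=3n^2. log_4(64) = 3. Since c=2 < 3, Case 1 applies: T(n) = Θ(n^log_b(a)) = O(n^3).

Answer: O(n^3) - Case 1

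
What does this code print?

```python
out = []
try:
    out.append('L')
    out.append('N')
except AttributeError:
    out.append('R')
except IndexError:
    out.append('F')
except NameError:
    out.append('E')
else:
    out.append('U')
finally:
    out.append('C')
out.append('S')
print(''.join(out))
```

Execution trace: 'L' (try body) → 'N' (try body, no exception) → 'U' (else) → 'C' (finally) → 'S' (after the try/except). Output: LNUCS

Answer: LNUCS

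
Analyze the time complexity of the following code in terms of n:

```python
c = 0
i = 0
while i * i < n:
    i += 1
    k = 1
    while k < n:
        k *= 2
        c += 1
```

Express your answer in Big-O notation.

Each loop level contributes: √n × log n. Multiplying the contributions gives O(√n log n).

Answer: O(√n log n)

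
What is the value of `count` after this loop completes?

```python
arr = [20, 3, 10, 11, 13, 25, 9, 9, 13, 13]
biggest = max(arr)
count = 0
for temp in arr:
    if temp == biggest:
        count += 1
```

Count of max value 25 in [20, 3, 10, 11, 13, 25, 9, 9, 13, 13]
`count` takes the values: 0 → 1

Answer: 1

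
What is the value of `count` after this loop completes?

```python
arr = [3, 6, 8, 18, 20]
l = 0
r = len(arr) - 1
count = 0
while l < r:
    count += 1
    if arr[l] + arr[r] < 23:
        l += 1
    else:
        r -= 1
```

Steps to find pair summing to 23
`count` takes the values: 0 → 1 → 2 → 3 → 4

Answer: 4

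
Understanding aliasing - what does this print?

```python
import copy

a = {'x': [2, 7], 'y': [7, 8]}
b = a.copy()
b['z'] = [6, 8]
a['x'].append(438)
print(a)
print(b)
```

Key concept: shallow copy of dict with mutable values.
Step by step:
`a = {'x': [2, 7], 'y': [7, 8]}` → a = {'x': [2, 7], 'y': [7, 8]}
`b = a.copy()` → b = {'x': [2, 7], 'y': [7, 8]}
`b['z'] = [6, 8]` → b = {'x': [2, 7], 'y': [7, 8], 'z': [6, 8]}
`a['x'].append(438)` → a = {'x': [2, 7, 438], 'y': [7, 8]}; b = {'x': [2, 7, 438], 'y': [7, 8], 'z': [6, 8]}
`print(a)` → prints {'x': [2, 7, 438], 'y': [7, 8]}
`print(b)` → prints {'x': [2, 7, 438], 'y': [7, 8], 'z': [6, 8]}

Answer:
{'x': [2, 7, 438], 'y': [7, 8]}
{'x': [2, 7, 438], 'y': [7, 8], 'z': [6, 8]}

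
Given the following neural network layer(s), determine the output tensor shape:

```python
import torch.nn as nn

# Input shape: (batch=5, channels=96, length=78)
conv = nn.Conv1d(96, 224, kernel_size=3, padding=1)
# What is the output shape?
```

Input: (5, 96, 78) -> Output: (5, 224, 78)

Answer: (5, 224, 78)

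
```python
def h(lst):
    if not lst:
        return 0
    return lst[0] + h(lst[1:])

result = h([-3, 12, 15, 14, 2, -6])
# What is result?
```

(-3) + 12 + 15 + 14 + 2 + (-6) + 0 = 34

Answer: 34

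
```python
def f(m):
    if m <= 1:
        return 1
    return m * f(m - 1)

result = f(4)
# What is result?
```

f(4) = 4 * 3 * 2 * 1 = 24

Answer: 24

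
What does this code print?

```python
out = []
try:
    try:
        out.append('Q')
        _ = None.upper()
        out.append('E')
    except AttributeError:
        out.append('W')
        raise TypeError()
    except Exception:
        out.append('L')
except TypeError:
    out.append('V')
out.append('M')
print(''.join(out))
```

Execution trace: 'Q' (inner try body) → 'W' (inner except AttributeError) → 'V' (outer except TypeError) → 'M' (after the try/except). Output: QWVM

Answer: QWVM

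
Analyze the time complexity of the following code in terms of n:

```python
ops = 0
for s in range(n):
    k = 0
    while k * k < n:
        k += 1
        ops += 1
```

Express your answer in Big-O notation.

Each loop level contributes: n × √n. Multiplying the contributions gives O(n√n).

Answer: O(n√n)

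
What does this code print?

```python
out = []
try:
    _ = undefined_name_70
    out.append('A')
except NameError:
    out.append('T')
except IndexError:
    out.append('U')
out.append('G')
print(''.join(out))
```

Execution trace: 'T' (except NameError) → 'G' (after the try/except). Output: TG

Answer: TG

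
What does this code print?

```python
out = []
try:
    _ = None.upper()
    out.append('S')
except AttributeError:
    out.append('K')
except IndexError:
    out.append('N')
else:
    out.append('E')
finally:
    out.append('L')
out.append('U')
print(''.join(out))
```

Execution trace: 'K' (except AttributeError) → 'L' (finally) → 'U' (after the try/except). Output: KLU

Answer: KLU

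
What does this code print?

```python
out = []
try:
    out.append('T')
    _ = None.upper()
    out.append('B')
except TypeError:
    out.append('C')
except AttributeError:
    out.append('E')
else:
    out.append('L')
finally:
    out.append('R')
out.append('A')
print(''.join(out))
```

Execution trace: 'T' (try body) → 'E' (except AttributeError) → 'R' (finally) → 'A' (after the try/except). Output: TERA

Answer: TERA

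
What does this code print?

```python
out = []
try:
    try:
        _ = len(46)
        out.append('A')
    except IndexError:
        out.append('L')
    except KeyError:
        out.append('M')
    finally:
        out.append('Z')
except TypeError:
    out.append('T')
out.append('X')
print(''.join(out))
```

Execution trace: 'Z' (finally) → 'T' (outer except TypeError) → 'X' (after the try/except). Output: ZTX

Answer: ZTX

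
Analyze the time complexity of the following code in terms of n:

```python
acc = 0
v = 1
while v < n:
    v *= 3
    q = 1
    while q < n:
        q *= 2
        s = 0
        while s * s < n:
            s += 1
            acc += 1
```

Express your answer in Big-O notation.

Each loop level contributes: log n × log n × √n. Multiplying the contributions gives O(√n log² n).

Answer: O(√n log² n)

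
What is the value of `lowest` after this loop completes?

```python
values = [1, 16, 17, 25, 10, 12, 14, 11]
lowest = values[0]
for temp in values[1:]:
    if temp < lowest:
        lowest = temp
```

Minimum of [1, 16, 17, 25, 10, 12, 14, 11]
`lowest` takes the values: 1

Answer: 1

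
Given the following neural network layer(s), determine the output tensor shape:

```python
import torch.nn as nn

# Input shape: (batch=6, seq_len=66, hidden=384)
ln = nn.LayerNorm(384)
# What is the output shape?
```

Input: (6, 66, 384) -> Output: (6, 66, 384)

Answer: (6, 66, 384)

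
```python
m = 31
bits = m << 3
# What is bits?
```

Trace:
`m = 31` → m = 31
`bits = m << 3` → bits = 248
So bits = 248

Answer: 248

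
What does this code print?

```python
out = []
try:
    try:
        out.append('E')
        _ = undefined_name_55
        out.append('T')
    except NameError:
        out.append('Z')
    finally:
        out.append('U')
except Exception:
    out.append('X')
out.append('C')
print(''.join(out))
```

Execution trace: 'E' (inner try body) → 'Z' (inner except NameError) → 'U' (inner finally) → 'C' (after the try/except). Output: EZUC

Answer: EZUC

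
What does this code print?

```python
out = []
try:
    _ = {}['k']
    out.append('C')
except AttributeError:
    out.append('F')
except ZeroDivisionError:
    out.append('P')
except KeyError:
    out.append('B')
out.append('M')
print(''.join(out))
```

Execution trace: 'B' (except KeyError) → 'M' (after the try/except). Output: BM

Answer: BM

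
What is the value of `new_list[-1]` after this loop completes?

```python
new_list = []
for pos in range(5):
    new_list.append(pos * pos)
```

Last element of squares 0 to 4
`new_list` takes the values: [] → [0] → [0, 1] → [0, 1, 4] → [0, 1, 4, 9] → [0, 1, 4, 9, 16]
So `new_list[-1]` = 16

Answer: 16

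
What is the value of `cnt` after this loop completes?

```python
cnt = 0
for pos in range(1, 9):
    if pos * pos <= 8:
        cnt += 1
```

Count numbers where pos² ≤ 8
`cnt` takes the values: 0 → 1 → 2

Answer: 2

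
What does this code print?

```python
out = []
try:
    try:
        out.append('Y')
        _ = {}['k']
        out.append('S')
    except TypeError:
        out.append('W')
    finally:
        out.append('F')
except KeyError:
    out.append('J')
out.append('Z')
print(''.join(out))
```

Execution trace: 'Y' (try body) → 'F' (finally) → 'J' (outer except KeyError) → 'Z' (after the try/except). Output: YFJZ

Answer: YFJZ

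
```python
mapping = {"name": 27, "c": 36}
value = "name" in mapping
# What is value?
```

Trace:
`mapping = {"name": 27, "c": 36}` → mapping = {'name': 27, 'c': 36}
`value = "name" in mapping` → value = True
So value = True

Answer: True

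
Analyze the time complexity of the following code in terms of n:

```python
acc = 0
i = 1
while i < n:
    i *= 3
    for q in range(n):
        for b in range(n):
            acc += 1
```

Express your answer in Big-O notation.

Each loop level contributes: log n × n × n. Multiplying the contributions gives O(n^2 log n).

Answer: O(n^2 log n)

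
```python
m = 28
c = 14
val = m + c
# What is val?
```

Trace:
`m = 28` → m = 28
`c = 14` → c = 14
`val = m + c` → val = 42
So val = 42

Answer: 42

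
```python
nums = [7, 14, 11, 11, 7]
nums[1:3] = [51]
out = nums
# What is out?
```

Trace:
`nums = [7, 14, 11, 11, 7]` → nums = [7, 14, 11, 11, 7]
`nums[1:3] = [51]` → nums = [7, 51, 11, 7]
`out = nums` → out = [7, 51, 11, 7]
So out = [7, 51, 11, 7]

Answer: [7, 51, 11, 7]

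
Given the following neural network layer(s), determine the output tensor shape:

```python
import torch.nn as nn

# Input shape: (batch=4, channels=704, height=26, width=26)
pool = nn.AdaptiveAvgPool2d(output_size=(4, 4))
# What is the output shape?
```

Input: (4, 704, 26, 26) -> Output: (4, 704, 4, 4)

Answer: (4, 704, 4, 4)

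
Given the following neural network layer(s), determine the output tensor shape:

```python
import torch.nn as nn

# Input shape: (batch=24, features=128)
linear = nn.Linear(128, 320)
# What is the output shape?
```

Input: (24, 128) -> Output: (24, 320)

Answer: (24, 320)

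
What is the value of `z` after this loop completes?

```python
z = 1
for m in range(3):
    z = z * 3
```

Multiply by 3, 3 times: 1 * 3^3 = 27
`z` takes the values: 1 → 3 → 9 → 27

Answer: 27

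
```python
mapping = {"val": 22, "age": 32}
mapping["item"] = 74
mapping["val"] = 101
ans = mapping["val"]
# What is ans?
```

Trace:
`mapping = {"val": 22, "age": 32}` → mapping = {'val': 22, 'age': 32}
`mapping["item"] = 74` → mapping = {'val': 22, 'age': 32, 'item': 74}
`mapping["val"] = 101` → mapping = {'val': 101, 'age': 32, 'item': 74}
`ans = mapping["val"]` → ans = 101
So ans = 101

Answer: 101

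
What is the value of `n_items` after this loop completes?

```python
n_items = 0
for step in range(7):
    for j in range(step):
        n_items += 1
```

Triangle number: 0+1+2+...+6
`n_items` takes the values: 0 → 1 → 2 → 3 → 4 → 5 → 6 → 7 → 8 → 9 → 10 → 11 → 12 → 13 → 14 → 15 → 16 → 17 → 18 → 19 → 20 → 21

Answer: 21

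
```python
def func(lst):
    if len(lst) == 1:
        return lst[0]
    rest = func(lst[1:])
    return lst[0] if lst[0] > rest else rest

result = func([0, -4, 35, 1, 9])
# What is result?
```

Recursive max over [0, -4, 35, 1, 9] = 35

Answer: 35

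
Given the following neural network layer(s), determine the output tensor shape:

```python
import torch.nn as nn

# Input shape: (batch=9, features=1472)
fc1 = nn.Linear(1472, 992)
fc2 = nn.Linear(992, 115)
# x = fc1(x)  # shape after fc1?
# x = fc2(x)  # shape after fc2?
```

Input: (9, 1472) -> after fc1: (9, 992) -> Output: (9, 115)

Answer: (9, 115)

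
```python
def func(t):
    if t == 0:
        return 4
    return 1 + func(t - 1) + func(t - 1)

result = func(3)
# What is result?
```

func(t) = 1 + 2·func(t-1), func(0)=4. Closed form: (4+1)·2^3 - 1 = 39.

Answer: 39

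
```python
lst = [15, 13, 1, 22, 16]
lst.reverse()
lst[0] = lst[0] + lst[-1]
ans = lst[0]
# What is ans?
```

Trace:
`lst = [15, 13, 1, 22, 16]` → lst = [15, 13, 1, 22, 16]
`lst.reverse()` → lst = [16, 22, 1, 13, 15]
`lst[0] = lst[0] + lst[-1]` → lst = [31, 22, 1, 13, 15]
`ans = lst[0]` → ans = 31
So ans = 31

Answer: 31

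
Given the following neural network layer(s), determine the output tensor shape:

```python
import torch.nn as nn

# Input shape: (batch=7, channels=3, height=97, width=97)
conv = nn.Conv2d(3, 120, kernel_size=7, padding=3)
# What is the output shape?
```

Input: (7, 3, 97, 97) -> Output: (7, 120, 97, 97)

Answer: (7, 120, 97, 97)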